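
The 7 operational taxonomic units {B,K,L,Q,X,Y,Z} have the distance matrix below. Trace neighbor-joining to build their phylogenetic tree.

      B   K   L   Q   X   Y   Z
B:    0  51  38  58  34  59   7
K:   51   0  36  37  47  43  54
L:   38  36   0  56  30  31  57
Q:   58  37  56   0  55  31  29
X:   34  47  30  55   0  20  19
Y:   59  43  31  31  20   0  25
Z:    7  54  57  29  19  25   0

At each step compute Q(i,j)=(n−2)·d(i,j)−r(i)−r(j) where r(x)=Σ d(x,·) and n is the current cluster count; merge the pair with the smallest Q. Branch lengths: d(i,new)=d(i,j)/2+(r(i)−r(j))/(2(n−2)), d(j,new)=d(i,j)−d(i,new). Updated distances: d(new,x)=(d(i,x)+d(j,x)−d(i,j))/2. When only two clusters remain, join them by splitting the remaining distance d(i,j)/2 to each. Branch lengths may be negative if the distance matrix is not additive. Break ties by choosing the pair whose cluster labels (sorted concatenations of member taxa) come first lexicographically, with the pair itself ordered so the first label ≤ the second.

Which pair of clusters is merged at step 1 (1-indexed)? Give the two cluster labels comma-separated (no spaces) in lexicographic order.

B,Z

1. join B+Z (d=7, Q=-403) ⇒ BZ; edges |B|=91/10, |Z|=-21/10
  updated: d(BZ,K)=49, d(BZ,L)=44, d(BZ,Q)=40, d(BZ,X)=23, d(BZ,Y)=77/2
2. join K+Q (d=37, Q=-283) ⇒ KQ; edges |K|=141/8, |Q|=155/8
  updated: d(BZ,KQ)=26, d(KQ,L)=55/2, d(KQ,X)=65/2, d(KQ,Y)=37/2
3. join BZ+X (d=23, Q=-168) ⇒ BXZ; edges |BZ|=95/6, |X|=43/6
  updated: d(BXZ,KQ)=71/4, d(BXZ,L)=51/2, d(BXZ,Y)=71/4
4. join BXZ+L (d=51/2, Q=-94) ⇒ BLXZ; edges |BXZ|=7, |L|=37/2
  updated: d(BLXZ,KQ)=79/8, d(BLXZ,Y)=93/8
5. join BLXZ+KQ (d=79/8, Q=-40) ⇒ BKLQXZ; edges |BLXZ|=3/2, |KQ|=67/8
  updated: d(BKLQXZ,Y)=81/8
6. join BKLQXZ+Y (d=81/8) ⇒ BKLQXYZ; edges |BKLQXZ|=81/16, |Y|=81/16
final tree: (((((B:91/10,Z:-21/10):95/6,X:43/6):7,L:37/2):3/2,(K:141/8,Q:155/8):67/8):81/16,Y:81/16)
total length: 225/2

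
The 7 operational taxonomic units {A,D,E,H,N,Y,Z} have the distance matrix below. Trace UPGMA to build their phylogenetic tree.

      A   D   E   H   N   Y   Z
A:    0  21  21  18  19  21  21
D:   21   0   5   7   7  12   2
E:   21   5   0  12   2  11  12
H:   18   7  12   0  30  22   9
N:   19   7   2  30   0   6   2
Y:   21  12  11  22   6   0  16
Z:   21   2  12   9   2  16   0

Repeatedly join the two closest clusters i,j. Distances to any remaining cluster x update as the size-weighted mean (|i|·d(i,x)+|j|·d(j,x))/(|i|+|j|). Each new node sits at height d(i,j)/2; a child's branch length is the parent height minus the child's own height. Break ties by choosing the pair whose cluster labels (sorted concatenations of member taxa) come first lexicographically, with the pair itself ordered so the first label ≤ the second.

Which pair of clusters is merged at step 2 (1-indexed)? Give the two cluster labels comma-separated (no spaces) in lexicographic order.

step 1: merge (D,Z) at d=2; branch lengths D→1, Z→1; new cluster DZ
  updated: d(A,DZ)=21, d(DZ,E)=17/2, d(DZ,H)=8, d(DZ,N)=9/2, d(DZ,Y)=14
step 2: merge (E,N) at d=2; branch lengths E→1, N→1; new cluster EN
  updated: d(A,EN)=20, d(DZ,EN)=13/2, d(EN,H)=21, d(EN,Y)=17/2
step 3: merge (DZ,EN) at d=13/2; branch lengths DZ→9/4, EN→9/4; new cluster DENZ
  updated: d(A,DENZ)=41/2, d(DENZ,H)=29/2, d(DENZ,Y)=45/4
step 4: merge (DENZ,Y) at d=45/4; branch lengths DENZ→19/8, Y→45/8; new cluster DENYZ
  updated: d(A,DENYZ)=103/5, d(DENYZ,H)=16
step 5: merge (DENYZ,H) at d=16; branch lengths DENYZ→19/8, H→8; new cluster DEHNYZ
  updated: d(A,DEHNYZ)=121/6
step 6: merge (A,DEHNYZ) at d=121/6; branch lengths A→121/12, DEHNYZ→25/12; new cluster ADEHNYZ
final tree: (A:121/12,((((D:1,Z:1):9/4,(E:1,N:1):9/4):19/8,Y:45/8):19/8,H:8):25/12)
total length: 937/24

E,N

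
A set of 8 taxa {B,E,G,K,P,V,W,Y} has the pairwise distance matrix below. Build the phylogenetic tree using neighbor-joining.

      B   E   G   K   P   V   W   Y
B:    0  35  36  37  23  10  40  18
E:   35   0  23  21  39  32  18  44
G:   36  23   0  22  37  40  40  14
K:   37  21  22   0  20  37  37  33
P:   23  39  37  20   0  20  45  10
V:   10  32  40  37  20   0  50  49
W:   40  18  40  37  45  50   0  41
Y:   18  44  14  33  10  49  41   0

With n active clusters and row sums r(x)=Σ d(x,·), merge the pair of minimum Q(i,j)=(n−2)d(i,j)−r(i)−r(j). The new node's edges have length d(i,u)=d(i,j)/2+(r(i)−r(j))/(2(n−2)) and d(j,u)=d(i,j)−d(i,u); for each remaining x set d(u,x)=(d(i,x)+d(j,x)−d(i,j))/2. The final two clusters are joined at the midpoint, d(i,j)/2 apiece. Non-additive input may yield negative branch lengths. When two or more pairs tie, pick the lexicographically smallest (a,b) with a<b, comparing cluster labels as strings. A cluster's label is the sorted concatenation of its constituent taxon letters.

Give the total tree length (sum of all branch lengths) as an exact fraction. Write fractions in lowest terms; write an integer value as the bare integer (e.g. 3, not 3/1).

757/8

1. join B+V (d=10, Q=-377) ⇒ BV; edges |B|=7/4, |V|=33/4
  updated: d(BV,E)=57/2, d(BV,G)=33, d(BV,K)=32, d(BV,P)=33/2, d(BV,W)=40, d(BV,Y)=57/2
2. join E+W (d=18, Q=-609/2) ⇒ EW; edges |E|=17/4, |W|=55/4
  updated: d(BV,EW)=101/4, d(EW,G)=45/2, d(EW,K)=20, d(EW,P)=33, d(EW,Y)=67/2
3. join P+Y (d=10, Q=-391/2) ⇒ PY; edges |P|=75/16, |Y|=85/16
  updated: d(BV,PY)=35/2, d(EW,PY)=113/4, d(G,PY)=41/2, d(K,PY)=43/2
4. join BV+PY (d=35/2, Q=-143) ⇒ BPVY; edges |BV|=145/12, |PY|=65/12
  updated: d(BPVY,EW)=18, d(BPVY,G)=18, d(BPVY,K)=18
5. join BPVY+G (d=18, Q=-161/2) ⇒ BGPVY; edges |BPVY|=55/8, |G|=89/8
  updated: d(BGPVY,EW)=45/4, d(BGPVY,K)=11
6. join BGPVY+EW (d=45/4, Q=-169/4) ⇒ BEGPVWY; edges |BGPVY|=9/8, |EW|=81/8
  updated: d(BEGPVWY,K)=79/8
7. join BEGPVWY+K (d=79/8) ⇒ BEGKPVWY; edges |BEGPVWY|=79/16, |K|=79/16
final tree: (((((B:7/4,V:33/4):145/12,(P:75/16,Y:85/16):65/12):55/8,G:89/8):9/8,(E:17/4,W:55/4):81/8):79/16,K:79/16)
total length: 757/8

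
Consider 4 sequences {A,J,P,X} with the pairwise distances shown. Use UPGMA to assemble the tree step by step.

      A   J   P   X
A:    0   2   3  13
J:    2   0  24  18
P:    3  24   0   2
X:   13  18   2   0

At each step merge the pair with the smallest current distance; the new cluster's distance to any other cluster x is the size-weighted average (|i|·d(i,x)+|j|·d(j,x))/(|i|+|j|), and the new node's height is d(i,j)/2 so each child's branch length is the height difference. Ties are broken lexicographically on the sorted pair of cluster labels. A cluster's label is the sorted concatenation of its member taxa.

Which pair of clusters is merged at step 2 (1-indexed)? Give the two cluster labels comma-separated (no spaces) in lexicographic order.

P,X

1. join A+J (d=2) ⇒ AJ; edges |A|=1, |J|=1
  updated: d(AJ,P)=27/2, d(AJ,X)=31/2
2. join P+X (d=2) ⇒ PX; edges |P|=1, |X|=1
  updated: d(AJ,PX)=29/2
3. join AJ+PX (d=29/2) ⇒ AJPX; edges |AJ|=25/4, |PX|=25/4
final tree: ((A:1,J:1):25/4,(P:1,X:1):25/4)
total length: 33/2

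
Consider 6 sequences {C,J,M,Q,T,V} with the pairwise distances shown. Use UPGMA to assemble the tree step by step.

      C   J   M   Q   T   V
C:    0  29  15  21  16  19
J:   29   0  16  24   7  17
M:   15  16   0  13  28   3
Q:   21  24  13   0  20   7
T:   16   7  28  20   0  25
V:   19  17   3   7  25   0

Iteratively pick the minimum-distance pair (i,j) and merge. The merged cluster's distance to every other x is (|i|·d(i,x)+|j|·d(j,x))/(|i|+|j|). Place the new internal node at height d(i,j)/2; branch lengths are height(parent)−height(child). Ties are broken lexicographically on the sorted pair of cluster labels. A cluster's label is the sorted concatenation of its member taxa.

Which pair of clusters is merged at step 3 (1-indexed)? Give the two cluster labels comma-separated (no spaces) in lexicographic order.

MV,Q

iteration 1: select M,V (d=3); attach at lengths (3/2, 3/2); label the merged cluster MV
  updated: d(C,MV)=17, d(J,MV)=33/2, d(MV,Q)=10, d(MV,T)=53/2
iteration 2: select J,T (d=7); attach at lengths (7/2, 7/2); label the merged cluster JT
  updated: d(C,JT)=45/2, d(JT,MV)=43/2, d(JT,Q)=22
iteration 3: select MV,Q (d=10); attach at lengths (7/2, 5); label the merged cluster MQV
  updated: d(C,MQV)=55/3, d(JT,MQV)=65/3
iteration 4: select C,MQV (d=55/3); attach at lengths (55/6, 25/6); label the merged cluster CMQV
  updated: d(CMQV,JT)=175/8
iteration 5: select CMQV,JT (d=175/8); attach at lengths (85/48, 119/16); label the merged cluster CJMQTV
final tree: ((C:55/6,((M:3/2,V:3/2):7/2,Q:5):25/6):85/48,(J:7/2,T:7/2):119/16)
total length: 985/24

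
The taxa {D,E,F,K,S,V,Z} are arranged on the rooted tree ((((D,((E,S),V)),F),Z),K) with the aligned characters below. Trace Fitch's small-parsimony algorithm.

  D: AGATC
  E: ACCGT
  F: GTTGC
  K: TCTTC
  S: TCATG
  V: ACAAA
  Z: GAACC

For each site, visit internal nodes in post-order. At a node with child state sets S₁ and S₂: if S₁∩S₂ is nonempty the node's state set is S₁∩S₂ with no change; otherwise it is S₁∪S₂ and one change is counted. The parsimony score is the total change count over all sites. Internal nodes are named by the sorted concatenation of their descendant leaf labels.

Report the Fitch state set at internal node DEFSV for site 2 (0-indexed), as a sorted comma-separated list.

A,T

site 0, node ES: E={A} ∪ S={T} → {A,T} (+1)
site 0, node ESV: ES={A,T} ∩ V={A} → {A} (+0)
site 0, node DESV: D={A} ∩ ESV={A} → {A} (+0)
site 0, node DEFSV: DESV={A} ∪ F={G} → {A,G} (+1)
site 0, node DEFSVZ: DEFSV={A,G} ∩ Z={G} → {G} (+0)
site 0, node DEFKSVZ: DEFSVZ={G} ∪ K={T} → {G,T} (+1)
site 1, node ES: E={C} ∩ S={C} → {C} (+0)
site 1, node ESV: ES={C} ∩ V={C} → {C} (+0)
site 1, node DESV: D={G} ∪ ESV={C} → {C,G} (+1)
site 1, node DEFSV: DESV={C,G} ∪ F={T} → {C,G,T} (+1)
site 1, node DEFSVZ: DEFSV={C,G,T} ∪ Z={A} → {A,C,G,T} (+1)
site 1, node DEFKSVZ: DEFSVZ={A,C,G,T} ∩ K={C} → {C} (+0)
site 2, node ES: E={C} ∪ S={A} → {A,C} (+1)
site 2, node ESV: ES={A,C} ∩ V={A} → {A} (+0)
site 2, node DESV: D={A} ∩ ESV={A} → {A} (+0)
site 2, node DEFSV: DESV={A} ∪ F={T} → {A,T} (+1)
site 2, node DEFSVZ: DEFSV={A,T} ∩ Z={A} → {A} (+0)
site 2, node DEFKSVZ: DEFSVZ={A} ∪ K={T} → {A,T} (+1)
site 3, node ES: E={G} ∪ S={T} → {G,T} (+1)
site 3, node ESV: ES={G,T} ∪ V={A} → {A,G,T} (+1)
site 3, node DESV: D={T} ∩ ESV={A,G,T} → {T} (+0)
site 3, node DEFSV: DESV={T} ∪ F={G} → {G,T} (+1)
site 3, node DEFSVZ: DEFSV={G,T} ∪ Z={C} → {C,G,T} (+1)
site 3, node DEFKSVZ: DEFSVZ={C,G,T} ∩ K={T} → {T} (+0)
site 4, node ES: E={T} ∪ S={G} → {G,T} (+1)
site 4, node ESV: ES={G,T} ∪ V={A} → {A,G,T} (+1)
site 4, node DESV: D={C} ∪ ESV={A,G,T} → {A,C,G,T} (+1)
site 4, node DEFSV: DESV={A,C,G,T} ∩ F={C} → {C} (+0)
site 4, node DEFSVZ: DEFSV={C} ∩ Z={C} → {C} (+0)
site 4, node DEFKSVZ: DEFSVZ={C} ∩ K={C} → {C} (+0)
per-site changes: [3, 3, 3, 4, 3]; total = 16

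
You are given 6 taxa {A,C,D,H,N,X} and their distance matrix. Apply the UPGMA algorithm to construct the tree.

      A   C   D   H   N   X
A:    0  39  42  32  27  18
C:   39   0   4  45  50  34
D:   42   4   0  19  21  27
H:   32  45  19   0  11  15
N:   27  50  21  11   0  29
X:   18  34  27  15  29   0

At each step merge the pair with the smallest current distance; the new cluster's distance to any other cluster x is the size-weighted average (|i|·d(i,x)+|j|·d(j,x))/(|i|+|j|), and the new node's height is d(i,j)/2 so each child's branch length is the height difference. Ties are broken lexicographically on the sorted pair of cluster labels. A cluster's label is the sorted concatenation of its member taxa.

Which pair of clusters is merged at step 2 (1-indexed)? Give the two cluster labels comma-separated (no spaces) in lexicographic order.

H,N

step 1: merge (C,D) at d=4; branch lengths C→2, D→2; new cluster CD
  updated: d(A,CD)=81/2, d(CD,H)=32, d(CD,N)=71/2, d(CD,X)=61/2
step 2: merge (H,N) at d=11; branch lengths H→11/2, N→11/2; new cluster HN
  updated: d(A,HN)=59/2, d(CD,HN)=135/4, d(HN,X)=22
step 3: merge (A,X) at d=18; branch lengths A→9, X→9; new cluster AX
  updated: d(AX,CD)=71/2, d(AX,HN)=103/4
step 4: merge (AX,HN) at d=103/4; branch lengths AX→31/8, HN→59/8; new cluster AHNX
  updated: d(AHNX,CD)=277/8
step 5: merge (AHNX,CD) at d=277/8; branch lengths AHNX→71/16, CD→245/16; new cluster ACDHNX
final tree: (((A:9,X:9):31/8,(H:11/2,N:11/2):59/8):71/16,(C:2,D:2):245/16)
total length: 64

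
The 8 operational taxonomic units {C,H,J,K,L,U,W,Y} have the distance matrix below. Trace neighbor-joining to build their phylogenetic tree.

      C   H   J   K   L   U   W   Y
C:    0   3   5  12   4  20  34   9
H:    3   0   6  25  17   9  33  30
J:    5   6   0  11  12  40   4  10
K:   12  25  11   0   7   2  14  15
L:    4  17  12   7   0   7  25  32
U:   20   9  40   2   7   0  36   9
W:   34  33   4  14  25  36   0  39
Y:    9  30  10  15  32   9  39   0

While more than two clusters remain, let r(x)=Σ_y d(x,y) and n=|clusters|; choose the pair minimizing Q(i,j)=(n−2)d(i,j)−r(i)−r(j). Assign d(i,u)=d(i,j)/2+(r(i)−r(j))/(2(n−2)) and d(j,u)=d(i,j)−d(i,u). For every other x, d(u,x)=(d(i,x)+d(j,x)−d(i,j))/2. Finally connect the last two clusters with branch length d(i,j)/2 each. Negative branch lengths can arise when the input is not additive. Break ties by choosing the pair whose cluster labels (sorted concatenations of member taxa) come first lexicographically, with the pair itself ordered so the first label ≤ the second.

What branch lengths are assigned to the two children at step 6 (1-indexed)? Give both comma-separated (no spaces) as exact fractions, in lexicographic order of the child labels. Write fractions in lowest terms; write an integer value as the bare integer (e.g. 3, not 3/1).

1. join J+W (d=4, Q=-249) ⇒ JW; edges |J|=-73/12, |W|=121/12
  updated: d(C,JW)=35/2, d(H,JW)=35/2, d(JW,K)=21/2, d(JW,L)=33/2, d(JW,U)=36, d(JW,Y)=45/2
2. join U+Y (d=9, Q=-311/2) ⇒ UY; edges |U|=21/20, |Y|=159/20
  updated: d(C,UY)=10, d(H,UY)=15, d(JW,UY)=99/4, d(K,UY)=4, d(L,UY)=15
3. join C+H (d=3, Q=-112) ⇒ CH; edges |C|=-19/8, |H|=43/8
  updated: d(CH,JW)=16, d(CH,K)=17, d(CH,L)=9, d(CH,UY)=11
4. join K+UY (d=4, Q=-325/4) ⇒ KUY; edges |K|=-17/24, |UY|=113/24
  updated: d(CH,KUY)=12, d(JW,KUY)=125/8, d(KUY,L)=9
5. join CH+L (d=9, Q=-107/2) ⇒ CHL; edges |CH|=41/8, |L|=31/8
  updated: d(CHL,JW)=47/4, d(CHL,KUY)=6
6. join CHL+JW (d=47/4, Q=-267/8) ⇒ CHJLW; edges |CHL|=17/16, |JW|=171/16
  updated: d(CHJLW,KUY)=79/16
7. join CHJLW+KUY (d=79/16) ⇒ CHJKLUWY; edges |CHJLW|=79/32, |KUY|=79/32
final tree: ((((C:-19/8,H:43/8):41/8,L:31/8):17/16,(J:-73/12,W:121/12):171/16):79/32,(K:-17/24,(U:21/20,Y:159/20):113/24):79/32)
total length: 731/16

17/16,171/16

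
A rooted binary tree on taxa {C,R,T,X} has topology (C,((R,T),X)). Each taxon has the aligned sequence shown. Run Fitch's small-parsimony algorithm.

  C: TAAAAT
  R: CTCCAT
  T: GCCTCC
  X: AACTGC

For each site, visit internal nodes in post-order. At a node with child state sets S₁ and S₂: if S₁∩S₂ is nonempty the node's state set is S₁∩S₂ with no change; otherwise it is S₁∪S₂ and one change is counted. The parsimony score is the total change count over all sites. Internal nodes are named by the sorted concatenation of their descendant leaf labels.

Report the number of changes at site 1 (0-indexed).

site 0, node RT: R={C} ∪ T={G} → {C,G} (+1)
site 0, node RTX: RT={C,G} ∪ X={A} → {A,C,G} (+1)
site 0, node CRTX: C={T} ∪ RTX={A,C,G} → {A,C,G,T} (+1)
site 1, node RT: R={T} ∪ T={C} → {C,T} (+1)
site 1, node RTX: RT={C,T} ∪ X={A} → {A,C,T} (+1)
site 1, node CRTX: C={A} ∩ RTX={A,C,T} → {A} (+0)
site 2, node RT: R={C} ∩ T={C} → {C} (+0)
site 2, node RTX: RT={C} ∩ X={C} → {C} (+0)
site 2, node CRTX: C={A} ∪ RTX={C} → {A,C} (+1)
site 3, node RT: R={C} ∪ T={T} → {C,T} (+1)
site 3, node RTX: RT={C,T} ∩ X={T} → {T} (+0)
site 3, node CRTX: C={A} ∪ RTX={T} → {A,T} (+1)
site 4, node RT: R={A} ∪ T={C} → {A,C} (+1)
site 4, node RTX: RT={A,C} ∪ X={G} → {A,C,G} (+1)
site 4, node CRTX: C={A} ∩ RTX={A,C,G} → {A} (+0)
site 5, node RT: R={T} ∪ T={C} → {C,T} (+1)
site 5, node RTX: RT={C,T} ∩ X={C} → {C} (+0)
site 5, node CRTX: C={T} ∪ RTX={C} → {C,T} (+1)
per-site changes: [3, 2, 1, 2, 2, 2]; total = 12

2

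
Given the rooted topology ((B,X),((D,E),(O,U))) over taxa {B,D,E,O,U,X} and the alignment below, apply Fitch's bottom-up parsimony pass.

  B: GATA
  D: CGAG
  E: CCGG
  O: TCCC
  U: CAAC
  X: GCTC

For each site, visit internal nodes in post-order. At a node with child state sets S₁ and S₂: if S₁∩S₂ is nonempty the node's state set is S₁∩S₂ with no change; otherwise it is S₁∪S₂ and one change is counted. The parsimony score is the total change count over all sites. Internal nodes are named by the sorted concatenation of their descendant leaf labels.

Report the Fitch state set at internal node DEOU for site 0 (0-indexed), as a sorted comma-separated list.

C

site 0, node BX: B={G} ∩ X={G} → {G} (+0)
site 0, node DE: D={C} ∩ E={C} → {C} (+0)
site 0, node OU: O={T} ∪ U={C} → {C,T} (+1)
site 0, node DEOU: DE={C} ∩ OU={C,T} → {C} (+0)
site 0, node BDEOUX: BX={G} ∪ DEOU={C} → {C,G} (+1)
site 1, node BX: B={A} ∪ X={C} → {A,C} (+1)
site 1, node DE: D={G} ∪ E={C} → {C,G} (+1)
site 1, node OU: O={C} ∪ U={A} → {A,C} (+1)
site 1, node DEOU: DE={C,G} ∩ OU={A,C} → {C} (+0)
site 1, node BDEOUX: BX={A,C} ∩ DEOU={C} → {C} (+0)
site 2, node BX: B={T} ∩ X={T} → {T} (+0)
site 2, node DE: D={A} ∪ E={G} → {A,G} (+1)
site 2, node OU: O={C} ∪ U={A} → {A,C} (+1)
site 2, node DEOU: DE={A,G} ∩ OU={A,C} → {A} (+0)
site 2, node BDEOUX: BX={T} ∪ DEOU={A} → {A,T} (+1)
site 3, node BX: B={A} ∪ X={C} → {A,C} (+1)
site 3, node DE: D={G} ∩ E={G} → {G} (+0)
site 3, node OU: O={C} ∩ U={C} → {C} (+0)
site 3, node DEOU: DE={G} ∪ OU={C} → {C,G} (+1)
site 3, node BDEOUX: BX={A,C} ∩ DEOU={C,G} → {C} (+0)
per-site changes: [2, 3, 3, 2]; total = 10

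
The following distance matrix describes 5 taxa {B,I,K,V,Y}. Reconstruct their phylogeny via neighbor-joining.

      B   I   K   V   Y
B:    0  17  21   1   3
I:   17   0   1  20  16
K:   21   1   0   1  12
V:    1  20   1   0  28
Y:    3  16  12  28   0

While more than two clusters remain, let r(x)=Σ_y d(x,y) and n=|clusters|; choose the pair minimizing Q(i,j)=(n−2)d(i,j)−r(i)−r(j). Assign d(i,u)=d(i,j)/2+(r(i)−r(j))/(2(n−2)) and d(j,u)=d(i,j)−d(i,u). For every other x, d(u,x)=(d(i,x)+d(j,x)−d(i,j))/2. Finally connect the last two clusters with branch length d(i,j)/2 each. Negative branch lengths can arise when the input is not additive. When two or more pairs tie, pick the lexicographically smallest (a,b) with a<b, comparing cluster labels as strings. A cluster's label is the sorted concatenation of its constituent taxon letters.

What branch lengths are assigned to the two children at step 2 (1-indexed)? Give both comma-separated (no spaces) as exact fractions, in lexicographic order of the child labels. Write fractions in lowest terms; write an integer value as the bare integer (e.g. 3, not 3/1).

35/4,17/4

step 1: merge (B,Y) at d=3, Q=-92; branch lengths B→-4/3, Y→13/3; new cluster BY
  updated: d(BY,I)=15, d(BY,K)=15, d(BY,V)=13
step 2: merge (BY,V) at d=13, Q=-51; branch lengths BY→35/4, V→17/4; new cluster BVY
  updated: d(BVY,I)=11, d(BVY,K)=3/2
step 3: merge (BVY,I) at d=11, Q=-27/2; branch lengths BVY→23/4, I→21/4; new cluster BIVY
  updated: d(BIVY,K)=-17/4
step 4: merge (BIVY,K) at d=-17/4; branch lengths BIVY→-17/8, K→-17/8; new cluster BIKVY
final tree: ((((B:-4/3,Y:13/3):35/4,V:17/4):23/4,I:21/4):-17/8,K:-17/8)
total length: 91/4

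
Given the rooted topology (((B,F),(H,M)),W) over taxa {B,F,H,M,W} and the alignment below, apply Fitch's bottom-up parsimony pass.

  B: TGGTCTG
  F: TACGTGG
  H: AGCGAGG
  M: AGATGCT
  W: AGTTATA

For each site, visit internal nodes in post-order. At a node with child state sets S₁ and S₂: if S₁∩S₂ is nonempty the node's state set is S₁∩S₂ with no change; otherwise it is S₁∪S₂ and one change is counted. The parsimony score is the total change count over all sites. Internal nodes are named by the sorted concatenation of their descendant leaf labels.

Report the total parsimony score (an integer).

BF@0: {T} ∩ {T} = {T} (intersection, +0)
HM@0: {A} ∩ {A} = {A} (intersection, +0)
BFHM@0: {T} ∪ {A} = {A,T} (union, +1)
BFHMW@0: {A,T} ∩ {A} = {A} (intersection, +0)
BF@1: {G} ∪ {A} = {A,G} (union, +1)
HM@1: {G} ∩ {G} = {G} (intersection, +0)
BFHM@1: {A,G} ∩ {G} = {G} (intersection, +0)
BFHMW@1: {G} ∩ {G} = {G} (intersection, +0)
BF@2: {G} ∪ {C} = {C,G} (union, +1)
HM@2: {C} ∪ {A} = {A,C} (union, +1)
BFHM@2: {C,G} ∩ {A,C} = {C} (intersection, +0)
BFHMW@2: {C} ∪ {T} = {C,T} (union, +1)
BF@3: {T} ∪ {G} = {G,T} (union, +1)
HM@3: {G} ∪ {T} = {G,T} (union, +1)
BFHM@3: {G,T} ∩ {G,T} = {G,T} (intersection, +0)
BFHMW@3: {G,T} ∩ {T} = {T} (intersection, +0)
BF@4: {C} ∪ {T} = {C,T} (union, +1)
HM@4: {A} ∪ {G} = {A,G} (union, +1)
BFHM@4: {C,T} ∪ {A,G} = {A,C,G,T} (union, +1)
BFHMW@4: {A,C,G,T} ∩ {A} = {A} (intersection, +0)
BF@5: {T} ∪ {G} = {G,T} (union, +1)
HM@5: {G} ∪ {C} = {C,G} (union, +1)
BFHM@5: {G,T} ∩ {C,G} = {G} (intersection, +0)
BFHMW@5: {G} ∪ {T} = {G,T} (union, +1)
BF@6: {G} ∩ {G} = {G} (intersection, +0)
HM@6: {G} ∪ {T} = {G,T} (union, +1)
BFHM@6: {G} ∩ {G,T} = {G} (intersection, +0)
BFHMW@6: {G} ∪ {A} = {A,G} (union, +1)
per-site changes: [1, 1, 3, 2, 3, 3, 2]; total = 15

15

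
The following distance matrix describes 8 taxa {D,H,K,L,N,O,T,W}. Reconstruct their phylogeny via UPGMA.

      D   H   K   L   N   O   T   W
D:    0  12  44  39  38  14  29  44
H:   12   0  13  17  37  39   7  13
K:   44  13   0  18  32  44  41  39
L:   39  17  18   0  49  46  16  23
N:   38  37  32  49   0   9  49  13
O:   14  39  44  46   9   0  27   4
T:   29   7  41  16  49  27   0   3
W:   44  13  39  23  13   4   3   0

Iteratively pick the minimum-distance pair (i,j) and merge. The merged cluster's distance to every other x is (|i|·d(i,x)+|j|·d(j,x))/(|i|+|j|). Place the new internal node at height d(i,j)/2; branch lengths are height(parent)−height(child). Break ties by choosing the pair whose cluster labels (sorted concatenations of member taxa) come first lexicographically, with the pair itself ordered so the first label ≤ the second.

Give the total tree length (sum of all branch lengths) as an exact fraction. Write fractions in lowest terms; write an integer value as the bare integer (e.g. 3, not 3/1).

1. join T+W (d=3) ⇒ TW; edges |T|=3/2, |W|=3/2
  updated: d(D,TW)=73/2, d(H,TW)=10, d(K,TW)=40, d(L,TW)=39/2, d(N,TW)=31, d(O,TW)=31/2
2. join N+O (d=9) ⇒ NO; edges |N|=9/2, |O|=9/2
  updated: d(D,NO)=26, d(H,NO)=38, d(K,NO)=38, d(L,NO)=95/2, d(NO,TW)=93/4
3. join H+TW (d=10) ⇒ HTW; edges |H|=5, |TW|=7/2
  updated: d(D,HTW)=85/3, d(HTW,K)=31, d(HTW,L)=56/3, d(HTW,NO)=169/6
4. join K+L (d=18) ⇒ KL; edges |K|=9, |L|=9
  updated: d(D,KL)=83/2, d(HTW,KL)=149/6, d(KL,NO)=171/4
5. join HTW+KL (d=149/6) ⇒ HKLTW; edges |HTW|=89/12, |KL|=41/12
  updated: d(D,HKLTW)=168/5, d(HKLTW,NO)=34
6. join D+NO (d=26) ⇒ DNO; edges |D|=13, |NO|=17/2
  updated: d(DNO,HKLTW)=508/15
7. join DNO+HKLTW (d=508/15) ⇒ DHKLNOTW; edges |DNO|=59/15, |HKLTW|=271/60
final tree: ((D:13,(N:9/2,O:9/2):17/2):59/15,((H:5,(T:3/2,W:3/2):7/2):89/12,(K:9,L:9):41/12):271/60)
total length: 4757/60

4757/60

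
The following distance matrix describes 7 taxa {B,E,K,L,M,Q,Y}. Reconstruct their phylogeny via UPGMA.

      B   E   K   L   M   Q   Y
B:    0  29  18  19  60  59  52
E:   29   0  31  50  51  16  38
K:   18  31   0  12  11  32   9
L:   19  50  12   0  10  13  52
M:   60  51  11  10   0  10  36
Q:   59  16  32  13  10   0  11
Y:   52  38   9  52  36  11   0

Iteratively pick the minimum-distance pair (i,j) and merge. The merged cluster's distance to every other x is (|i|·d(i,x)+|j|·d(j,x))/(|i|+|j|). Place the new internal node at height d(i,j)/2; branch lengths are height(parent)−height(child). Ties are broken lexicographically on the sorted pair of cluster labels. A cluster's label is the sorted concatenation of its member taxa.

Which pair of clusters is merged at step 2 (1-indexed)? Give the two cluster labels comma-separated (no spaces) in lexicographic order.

L,M

1. join K+Y (d=9) ⇒ KY; edges |K|=9/2, |Y|=9/2
  updated: d(B,KY)=35, d(E,KY)=69/2, d(KY,L)=32, d(KY,M)=47/2, d(KY,Q)=43/2
2. join L+M (d=10) ⇒ LM; edges |L|=5, |M|=5
  updated: d(B,LM)=79/2, d(E,LM)=101/2, d(KY,LM)=111/4, d(LM,Q)=23/2
3. join LM+Q (d=23/2) ⇒ LMQ; edges |LM|=3/4, |Q|=23/4
  updated: d(B,LMQ)=46, d(E,LMQ)=39, d(KY,LMQ)=77/3
4. join KY+LMQ (d=77/3) ⇒ KLMQY; edges |KY|=25/3, |LMQ|=85/12
  updated: d(B,KLMQY)=208/5, d(E,KLMQY)=186/5
5. join B+E (d=29) ⇒ BE; edges |B|=29/2, |E|=29/2
  updated: d(BE,KLMQY)=197/5
6. join BE+KLMQY (d=197/5) ⇒ BEKLMQY; edges |BE|=26/5, |KLMQY|=103/15
final tree: ((B:29/2,E:29/2):26/5,((K:9/2,Y:9/2):25/3,((L:5,M:5):3/4,Q:23/4):85/12):103/15)
total length: 4919/60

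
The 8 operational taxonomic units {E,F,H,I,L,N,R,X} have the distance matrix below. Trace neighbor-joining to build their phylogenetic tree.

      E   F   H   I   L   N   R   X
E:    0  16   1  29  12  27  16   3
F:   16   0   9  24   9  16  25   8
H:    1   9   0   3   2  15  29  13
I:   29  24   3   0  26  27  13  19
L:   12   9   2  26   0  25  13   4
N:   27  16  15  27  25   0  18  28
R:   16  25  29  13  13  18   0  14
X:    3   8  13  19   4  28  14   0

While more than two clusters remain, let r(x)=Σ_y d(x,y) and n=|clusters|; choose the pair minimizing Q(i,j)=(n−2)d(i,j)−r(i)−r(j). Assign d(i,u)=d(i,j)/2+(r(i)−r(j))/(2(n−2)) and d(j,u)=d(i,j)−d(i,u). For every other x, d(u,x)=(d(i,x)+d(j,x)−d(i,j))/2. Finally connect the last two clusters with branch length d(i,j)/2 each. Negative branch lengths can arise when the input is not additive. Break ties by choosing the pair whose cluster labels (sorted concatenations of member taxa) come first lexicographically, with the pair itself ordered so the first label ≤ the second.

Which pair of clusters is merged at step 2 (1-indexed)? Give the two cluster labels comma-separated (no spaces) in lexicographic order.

step 1: merge (H,I) at d=3, Q=-195; branch lengths H→-17/4, I→29/4; new cluster HI
  updated: d(E,HI)=27/2, d(F,HI)=15, d(HI,L)=25/2, d(HI,N)=39/2, d(HI,R)=39/2, d(HI,X)=29/2
step 2: merge (N,R) at d=18, Q=-149; branch lengths N→59/5, R→31/5; new cluster NR
  updated: d(E,NR)=25/2, d(F,NR)=23/2, d(HI,NR)=21/2, d(L,NR)=10, d(NR,X)=12
step 3: merge (E,X) at d=3, Q=-173/2; branch lengths E→55/16, X→-7/16; new cluster EX
  updated: d(EX,F)=21/2, d(EX,HI)=25/2, d(EX,L)=13/2, d(EX,NR)=43/4
step 4: merge (HI,NR) at d=21/2, Q=-247/4; branch lengths HI→157/24, NR→95/24; new cluster HINR
  updated: d(EX,HINR)=51/8, d(F,HINR)=8, d(HINR,L)=6
step 5: merge (EX,L) at d=13/2, Q=-255/8; branch lengths EX→119/32, L→89/32; new cluster ELX
  updated: d(ELX,F)=13/2, d(ELX,HINR)=47/16
step 6: merge (ELX,F) at d=13/2, Q=-279/16; branch lengths ELX→23/32, F→185/32; new cluster EFLX
  updated: d(EFLX,HINR)=71/32
step 7: merge (EFLX,HINR) at d=71/32; branch lengths EFLX→71/64, HINR→71/64; new cluster EFHILNRX
final tree: ((((E:55/16,X:-7/16):119/32,L:89/32):23/32,F:185/32):71/64,((H:-17/4,I:29/4):157/24,(N:59/5,R:31/5):95/24):71/64)
total length: 1591/32

N,R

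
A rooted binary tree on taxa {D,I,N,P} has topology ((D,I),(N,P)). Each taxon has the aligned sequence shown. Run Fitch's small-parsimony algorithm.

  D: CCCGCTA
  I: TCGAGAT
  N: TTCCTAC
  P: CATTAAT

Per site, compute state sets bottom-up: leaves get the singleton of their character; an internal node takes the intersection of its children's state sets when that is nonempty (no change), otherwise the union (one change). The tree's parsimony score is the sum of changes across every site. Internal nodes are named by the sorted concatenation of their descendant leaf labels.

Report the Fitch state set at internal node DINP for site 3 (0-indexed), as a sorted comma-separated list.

A,C,G,T

[col 0] DI: children D:{C}, I:{T} ∪→ {C,T}; cost 1
[col 0] NP: children N:{T}, P:{C} ∪→ {C,T}; cost 1
[col 0] DINP: children DI:{C,T}, NP:{C,T} ∩→ {C,T}; cost 0
[col 1] DI: children D:{C}, I:{C} ∩→ {C}; cost 0
[col 1] NP: children N:{T}, P:{A} ∪→ {A,T}; cost 1
[col 1] DINP: children DI:{C}, NP:{A,T} ∪→ {A,C,T}; cost 1
[col 2] DI: children D:{C}, I:{G} ∪→ {C,G}; cost 1
[col 2] NP: children N:{C}, P:{T} ∪→ {C,T}; cost 1
[col 2] DINP: children DI:{C,G}, NP:{C,T} ∩→ {C}; cost 0
[col 3] DI: children D:{G}, I:{A} ∪→ {A,G}; cost 1
[col 3] NP: children N:{C}, P:{T} ∪→ {C,T}; cost 1
[col 3] DINP: children DI:{A,G}, NP:{C,T} ∪→ {A,C,G,T}; cost 1
[col 4] DI: children D:{C}, I:{G} ∪→ {C,G}; cost 1
[col 4] NP: children N:{T}, P:{A} ∪→ {A,T}; cost 1
[col 4] DINP: children DI:{C,G}, NP:{A,T} ∪→ {A,C,G,T}; cost 1
[col 5] DI: children D:{T}, I:{A} ∪→ {A,T}; cost 1
[col 5] NP: children N:{A}, P:{A} ∩→ {A}; cost 0
[col 5] DINP: children DI:{A,T}, NP:{A} ∩→ {A}; cost 0
[col 6] DI: children D:{A}, I:{T} ∪→ {A,T}; cost 1
[col 6] NP: children N:{C}, P:{T} ∪→ {C,T}; cost 1
[col 6] DINP: children DI:{A,T}, NP:{C,T} ∩→ {T}; cost 0
per-site changes: [2, 2, 2, 3, 3, 1, 2]; total = 15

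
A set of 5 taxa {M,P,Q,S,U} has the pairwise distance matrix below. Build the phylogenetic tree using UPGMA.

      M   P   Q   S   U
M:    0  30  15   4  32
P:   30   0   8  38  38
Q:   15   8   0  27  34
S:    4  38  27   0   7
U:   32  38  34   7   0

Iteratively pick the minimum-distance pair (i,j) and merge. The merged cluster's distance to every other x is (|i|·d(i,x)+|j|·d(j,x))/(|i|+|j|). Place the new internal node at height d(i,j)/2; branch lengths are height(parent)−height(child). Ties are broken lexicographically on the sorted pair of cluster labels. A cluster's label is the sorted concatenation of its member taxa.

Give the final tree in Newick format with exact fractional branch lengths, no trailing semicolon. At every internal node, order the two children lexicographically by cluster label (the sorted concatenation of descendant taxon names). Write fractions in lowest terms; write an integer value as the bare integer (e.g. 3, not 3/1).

1. join M+S (d=4) ⇒ MS; edges |M|=2, |S|=2
  updated: d(MS,P)=34, d(MS,Q)=21, d(MS,U)=39/2
2. join P+Q (d=8) ⇒ PQ; edges |P|=4, |Q|=4
  updated: d(MS,PQ)=55/2, d(PQ,U)=36
3. join MS+U (d=39/2) ⇒ MSU; edges |MS|=31/4, |U|=39/4
  updated: d(MSU,PQ)=91/3
4. join MSU+PQ (d=91/3) ⇒ MPQSU; edges |MSU|=65/12, |PQ|=67/6
final tree: (((M:2,S:2):31/4,U:39/4):65/12,(P:4,Q:4):67/6)
total length: 553/12

(((M:2,S:2):31/4,U:39/4):65/12,(P:4,Q:4):67/6)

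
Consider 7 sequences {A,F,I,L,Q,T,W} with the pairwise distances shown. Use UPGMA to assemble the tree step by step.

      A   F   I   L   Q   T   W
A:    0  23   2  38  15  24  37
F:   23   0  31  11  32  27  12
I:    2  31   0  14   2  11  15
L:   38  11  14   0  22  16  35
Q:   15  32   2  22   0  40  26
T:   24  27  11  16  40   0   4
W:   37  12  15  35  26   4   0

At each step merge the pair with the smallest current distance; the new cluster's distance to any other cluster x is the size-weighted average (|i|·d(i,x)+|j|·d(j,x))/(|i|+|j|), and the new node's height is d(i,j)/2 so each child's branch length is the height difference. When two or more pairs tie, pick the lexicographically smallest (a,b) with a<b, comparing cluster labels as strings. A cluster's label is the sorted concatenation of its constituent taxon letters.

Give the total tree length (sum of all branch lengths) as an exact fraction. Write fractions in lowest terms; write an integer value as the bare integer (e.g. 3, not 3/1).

iteration 1: select A,I (d=2); attach at lengths (1, 1); label the merged cluster AI
  updated: d(AI,F)=27, d(AI,L)=26, d(AI,Q)=17/2, d(AI,T)=35/2, d(AI,W)=26
iteration 2: select T,W (d=4); attach at lengths (2, 2); label the merged cluster TW
  updated: d(AI,TW)=87/4, d(F,TW)=39/2, d(L,TW)=51/2, d(Q,TW)=33
iteration 3: select AI,Q (d=17/2); attach at lengths (13/4, 17/4); label the merged cluster AIQ
  updated: d(AIQ,F)=86/3, d(AIQ,L)=74/3, d(AIQ,TW)=51/2
iteration 4: select F,L (d=11); attach at lengths (11/2, 11/2); label the merged cluster FL
  updated: d(AIQ,FL)=80/3, d(FL,TW)=45/2
iteration 5: select FL,TW (d=45/2); attach at lengths (23/4, 37/4); label the merged cluster FLTW
  updated: d(AIQ,FLTW)=313/12
iteration 6: select AIQ,FLTW (d=313/12); attach at lengths (211/24, 43/24); label the merged cluster AFILQTW
final tree: (((A:1,I:1):13/4,Q:17/4):211/24,((F:11/2,L:11/2):23/4,(T:2,W:2):37/4):43/24)
total length: 601/12

601/12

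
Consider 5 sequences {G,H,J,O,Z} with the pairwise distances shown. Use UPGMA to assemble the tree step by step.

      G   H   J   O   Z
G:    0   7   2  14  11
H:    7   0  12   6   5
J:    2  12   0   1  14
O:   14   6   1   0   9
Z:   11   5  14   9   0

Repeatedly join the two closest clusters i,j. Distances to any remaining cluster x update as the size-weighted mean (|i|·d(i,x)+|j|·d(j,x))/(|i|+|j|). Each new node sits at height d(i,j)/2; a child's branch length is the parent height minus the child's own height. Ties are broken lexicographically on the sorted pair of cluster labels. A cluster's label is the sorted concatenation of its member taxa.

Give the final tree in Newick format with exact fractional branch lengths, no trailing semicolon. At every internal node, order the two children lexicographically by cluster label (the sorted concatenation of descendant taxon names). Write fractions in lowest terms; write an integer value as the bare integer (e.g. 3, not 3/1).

iteration 1: select J,O (d=1); attach at lengths (1/2, 1/2); label the merged cluster JO
  updated: d(G,JO)=8, d(H,JO)=9, d(JO,Z)=23/2
iteration 2: select H,Z (d=5); attach at lengths (5/2, 5/2); label the merged cluster HZ
  updated: d(G,HZ)=9, d(HZ,JO)=41/4
iteration 3: select G,JO (d=8); attach at lengths (4, 7/2); label the merged cluster GJO
  updated: d(GJO,HZ)=59/6
iteration 4: select GJO,HZ (d=59/6); attach at lengths (11/12, 29/12); label the merged cluster GHJOZ
final tree: ((G:4,(J:1/2,O:1/2):7/2):11/12,(H:5/2,Z:5/2):29/12)
total length: 101/6

((G:4,(J:1/2,O:1/2):7/2):11/12,(H:5/2,Z:5/2):29/12)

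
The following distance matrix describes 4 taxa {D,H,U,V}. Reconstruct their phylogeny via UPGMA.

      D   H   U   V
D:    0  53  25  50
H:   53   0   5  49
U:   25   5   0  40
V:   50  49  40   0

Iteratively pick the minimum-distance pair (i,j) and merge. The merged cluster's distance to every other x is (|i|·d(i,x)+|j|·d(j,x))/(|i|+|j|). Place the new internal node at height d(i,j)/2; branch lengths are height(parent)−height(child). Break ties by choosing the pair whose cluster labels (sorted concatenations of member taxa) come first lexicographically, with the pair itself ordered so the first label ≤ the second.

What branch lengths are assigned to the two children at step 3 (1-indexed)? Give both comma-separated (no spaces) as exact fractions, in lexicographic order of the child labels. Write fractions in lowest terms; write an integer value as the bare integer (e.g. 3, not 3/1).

11/3,139/6

1. join H+U (d=5) ⇒ HU; edges |H|=5/2, |U|=5/2
  updated: d(D,HU)=39, d(HU,V)=89/2
2. join D+HU (d=39) ⇒ DHU; edges |D|=39/2, |HU|=17
  updated: d(DHU,V)=139/3
3. join DHU+V (d=139/3) ⇒ DHUV; edges |DHU|=11/3, |V|=139/6
final tree: ((D:39/2,(H:5/2,U:5/2):17):11/3,V:139/6)
total length: 205/3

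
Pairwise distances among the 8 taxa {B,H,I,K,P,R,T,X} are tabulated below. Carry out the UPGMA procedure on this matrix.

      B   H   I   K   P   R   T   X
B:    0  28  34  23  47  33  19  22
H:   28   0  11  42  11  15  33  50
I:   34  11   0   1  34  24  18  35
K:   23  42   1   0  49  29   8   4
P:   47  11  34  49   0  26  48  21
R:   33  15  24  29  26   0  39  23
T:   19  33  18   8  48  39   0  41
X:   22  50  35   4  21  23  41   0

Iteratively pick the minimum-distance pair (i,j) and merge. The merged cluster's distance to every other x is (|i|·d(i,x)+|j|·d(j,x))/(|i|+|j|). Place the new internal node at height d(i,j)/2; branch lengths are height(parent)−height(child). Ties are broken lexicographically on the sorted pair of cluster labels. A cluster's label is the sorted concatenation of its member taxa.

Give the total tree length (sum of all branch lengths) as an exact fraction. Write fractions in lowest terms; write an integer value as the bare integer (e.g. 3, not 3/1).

iteration 1: select I,K (d=1); attach at lengths (1/2, 1/2); label the merged cluster IK
  updated: d(B,IK)=57/2, d(H,IK)=53/2, d(IK,P)=83/2, d(IK,R)=53/2, d(IK,T)=13, d(IK,X)=39/2
iteration 2: select H,P (d=11); attach at lengths (11/2, 11/2); label the merged cluster HP
  updated: d(B,HP)=75/2, d(HP,IK)=34, d(HP,R)=41/2, d(HP,T)=81/2, d(HP,X)=71/2
iteration 3: select IK,T (d=13); attach at lengths (6, 13/2); label the merged cluster IKT
  updated: d(B,IKT)=76/3, d(HP,IKT)=217/6, d(IKT,R)=92/3, d(IKT,X)=80/3
iteration 4: select HP,R (d=41/2); attach at lengths (19/4, 41/4); label the merged cluster HPR
  updated: d(B,HPR)=36, d(HPR,IKT)=103/3, d(HPR,X)=94/3
iteration 5: select B,X (d=22); attach at lengths (11, 11); label the merged cluster BX
  updated: d(BX,HPR)=101/3, d(BX,IKT)=26
iteration 6: select BX,IKT (d=26); attach at lengths (2, 13/2); label the merged cluster BIKTX
  updated: d(BIKTX,HPR)=511/15
iteration 7: select BIKTX,HPR (d=511/15); attach at lengths (121/30, 407/60); label the merged cluster BHIKPRTX
final tree: (((B:11,X:11):2,((I:1/2,K:1/2):6,T:13/2):13/2):121/30,((H:11/2,P:11/2):19/4,R:41/4):407/60)
total length: 4849/60

4849/60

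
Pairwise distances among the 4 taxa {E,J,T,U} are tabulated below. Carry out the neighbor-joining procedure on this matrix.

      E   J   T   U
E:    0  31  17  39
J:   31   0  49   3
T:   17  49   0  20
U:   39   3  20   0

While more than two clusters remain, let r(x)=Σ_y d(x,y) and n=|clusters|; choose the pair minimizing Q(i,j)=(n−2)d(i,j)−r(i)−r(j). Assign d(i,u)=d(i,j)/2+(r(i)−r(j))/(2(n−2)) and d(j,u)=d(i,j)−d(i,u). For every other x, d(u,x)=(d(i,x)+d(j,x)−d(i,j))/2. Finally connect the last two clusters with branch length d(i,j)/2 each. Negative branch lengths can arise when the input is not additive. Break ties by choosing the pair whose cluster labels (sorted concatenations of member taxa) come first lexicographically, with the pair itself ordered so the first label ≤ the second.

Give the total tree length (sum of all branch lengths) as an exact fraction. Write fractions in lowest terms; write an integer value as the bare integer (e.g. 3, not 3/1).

179/4

step 1: merge (E,T) at d=17, Q=-139; branch lengths E→35/4, T→33/4; new cluster ET
  updated: d(ET,J)=63/2, d(ET,U)=21
step 2: merge (ET,J) at d=63/2, Q=-111/2; branch lengths ET→99/4, J→27/4; new cluster EJT
  updated: d(EJT,U)=-15/4
step 3: merge (EJT,U) at d=-15/4; branch lengths EJT→-15/8, U→-15/8; new cluster EJTU
final tree: (((E:35/4,T:33/4):99/4,J:27/4):-15/8,U:-15/8)
total length: 179/4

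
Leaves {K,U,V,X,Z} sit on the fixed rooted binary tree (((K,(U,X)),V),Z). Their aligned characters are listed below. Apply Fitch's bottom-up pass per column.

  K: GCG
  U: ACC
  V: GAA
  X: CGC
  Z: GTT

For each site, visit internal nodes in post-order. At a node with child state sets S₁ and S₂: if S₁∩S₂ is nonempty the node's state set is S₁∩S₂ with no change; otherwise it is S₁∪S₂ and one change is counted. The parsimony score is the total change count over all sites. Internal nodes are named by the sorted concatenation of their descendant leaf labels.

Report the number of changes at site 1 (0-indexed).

3

site 0, node UX: U={A} ∪ X={C} → {A,C} (+1)
site 0, node KUX: K={G} ∪ UX={A,C} → {A,C,G} (+1)
site 0, node KUVX: KUX={A,C,G} ∩ V={G} → {G} (+0)
site 0, node KUVXZ: KUVX={G} ∩ Z={G} → {G} (+0)
site 1, node UX: U={C} ∪ X={G} → {C,G} (+1)
site 1, node KUX: K={C} ∩ UX={C,G} → {C} (+0)
site 1, node KUVX: KUX={C} ∪ V={A} → {A,C} (+1)
site 1, node KUVXZ: KUVX={A,C} ∪ Z={T} → {A,C,T} (+1)
site 2, node UX: U={C} ∩ X={C} → {C} (+0)
site 2, node KUX: K={G} ∪ UX={C} → {C,G} (+1)
site 2, node KUVX: KUX={C,G} ∪ V={A} → {A,C,G} (+1)
site 2, node KUVXZ: KUVX={A,C,G} ∪ Z={T} → {A,C,G,T} (+1)
per-site changes: [2, 3, 3]; total = 8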